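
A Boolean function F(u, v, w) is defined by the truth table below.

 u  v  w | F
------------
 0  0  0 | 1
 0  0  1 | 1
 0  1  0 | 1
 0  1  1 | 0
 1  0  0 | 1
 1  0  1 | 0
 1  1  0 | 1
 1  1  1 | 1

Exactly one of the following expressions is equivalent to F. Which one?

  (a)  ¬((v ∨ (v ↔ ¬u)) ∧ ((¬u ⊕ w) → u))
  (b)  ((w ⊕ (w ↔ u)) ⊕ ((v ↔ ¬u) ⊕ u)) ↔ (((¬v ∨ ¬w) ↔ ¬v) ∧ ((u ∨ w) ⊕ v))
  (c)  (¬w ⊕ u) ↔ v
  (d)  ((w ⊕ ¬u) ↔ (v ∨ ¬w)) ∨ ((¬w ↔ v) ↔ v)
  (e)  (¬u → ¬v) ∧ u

(a) disagrees with F on (1,0,0) (formula → 0, table → 1); rule it out.
(b) disagrees with F on (0,0,0) (formula → 0, table → 1); rule it out.
(c) disagrees with F on (0,0,0) (formula → 0, table → 1); rule it out.
(e) disagrees with F on (0,0,0) (formula → 0, table → 1); rule it out.
(d) is the remaining candidate, and it agrees with F on all 8 inputs.

d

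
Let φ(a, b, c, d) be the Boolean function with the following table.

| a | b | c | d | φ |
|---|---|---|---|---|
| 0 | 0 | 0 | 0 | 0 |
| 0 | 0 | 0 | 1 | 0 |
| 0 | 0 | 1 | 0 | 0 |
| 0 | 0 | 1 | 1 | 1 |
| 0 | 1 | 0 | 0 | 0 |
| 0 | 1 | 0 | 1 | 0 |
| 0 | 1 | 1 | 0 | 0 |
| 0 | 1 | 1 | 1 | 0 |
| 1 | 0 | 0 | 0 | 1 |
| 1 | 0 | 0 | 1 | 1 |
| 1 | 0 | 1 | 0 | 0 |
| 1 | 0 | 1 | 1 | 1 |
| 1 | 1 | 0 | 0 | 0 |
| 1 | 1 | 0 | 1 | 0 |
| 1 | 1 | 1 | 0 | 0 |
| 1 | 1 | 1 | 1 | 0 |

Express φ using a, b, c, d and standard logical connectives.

φ=1 on 4 inputs: (0,0,1,1), (1,0,0,0), (1,0,0,1), (1,0,1,1). Reading each as a conjunction of literals (¬a·¬b·c·d, a·¬b·¬c·¬d, a·¬b·¬c·d, a·¬b·c·d) and taking the OR gives the canonical DNF.

φ(a, b, c, d) = (((((¬a ∧ ¬b) ∧ c) ∧ d) ∨ (((a ∧ ¬b) ∧ ¬c) ∧ ¬d)) ∨ (((a ∧ ¬b) ∧ ¬c) ∧ d)) ∨ (((a ∧ ¬b) ∧ c) ∧ d)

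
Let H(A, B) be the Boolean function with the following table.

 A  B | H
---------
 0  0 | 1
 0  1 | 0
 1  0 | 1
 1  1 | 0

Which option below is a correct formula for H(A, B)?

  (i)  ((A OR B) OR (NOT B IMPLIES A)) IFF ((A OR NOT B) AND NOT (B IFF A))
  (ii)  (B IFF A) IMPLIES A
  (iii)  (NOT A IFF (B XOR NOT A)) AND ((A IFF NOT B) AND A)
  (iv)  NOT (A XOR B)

(ii): at (0,0) it gives 0, but H = 1 — eliminated.
(iii): at (0,0) it gives 0, but H = 1 — eliminated.
(iv): at (1,0) it gives 0, but H = 1 — eliminated.
(i) is the remaining candidate, and it agrees with H on all 4 inputs.

i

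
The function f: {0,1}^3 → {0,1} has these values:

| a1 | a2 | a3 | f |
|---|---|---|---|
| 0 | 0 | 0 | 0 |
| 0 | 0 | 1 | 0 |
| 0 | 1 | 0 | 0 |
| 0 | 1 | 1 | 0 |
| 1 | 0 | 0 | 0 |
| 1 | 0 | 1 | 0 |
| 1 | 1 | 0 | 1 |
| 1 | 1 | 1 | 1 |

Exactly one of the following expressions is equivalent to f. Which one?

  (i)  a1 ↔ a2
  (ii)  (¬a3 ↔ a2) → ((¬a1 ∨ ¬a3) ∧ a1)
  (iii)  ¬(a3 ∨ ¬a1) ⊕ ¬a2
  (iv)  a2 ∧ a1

(i) disagrees with f on (0,0,0) (formula → 1, table → 0); rule it out.
(ii) disagrees with f on (0,0,0) (formula → 1, table → 0); rule it out.
(iii) disagrees with f on (0,0,0) (formula → 1, table → 0); rule it out.
That leaves (iv). Evaluating it on every row reproduces the table of f exactly.

iv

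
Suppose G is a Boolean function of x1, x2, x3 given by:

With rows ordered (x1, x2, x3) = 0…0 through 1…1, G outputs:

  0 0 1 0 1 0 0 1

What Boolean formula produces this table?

The 1-rows are (0,1,0), (1,0,0), (1,1,1). Each contributes one minterm — ¬x1·x2·¬x3; x1·¬x2·¬x3; x1·x2·x3 — and their disjunction is a sum-of-products form of G.

G(x1, x2, x3) = (((x1' · x2) · x3') + ((x1 · x2') · x3')) + ((x1 · x2) · x3)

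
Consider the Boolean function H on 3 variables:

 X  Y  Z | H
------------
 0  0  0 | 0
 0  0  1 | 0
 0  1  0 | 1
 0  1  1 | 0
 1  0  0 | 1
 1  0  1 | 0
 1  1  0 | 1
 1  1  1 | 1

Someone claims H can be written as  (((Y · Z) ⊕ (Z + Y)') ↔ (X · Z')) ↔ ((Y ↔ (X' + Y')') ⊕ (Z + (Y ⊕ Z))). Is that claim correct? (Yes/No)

Yes

Evaluate (((Y · Z) ⊕ (Z + Y)') ↔ (X · Z')) ↔ ((Y ↔ (X' + Y')') ⊕ (Z + (Y ⊕ Z))) on each row and compare to H:
  X=0, Y=0, Z=0: formula gives 0, H = 0 ✓
  X=0, Y=0, Z=1: formula gives 0, H = 0 ✓
  X=0, Y=1, Z=0: formula gives 1, H = 1 ✓
  X=0, Y=1, Z=1: formula gives 0, H = 0 ✓
  X=1, Y=0, Z=0: formula gives 1, H = 1 ✓
  …and likewise for the remaining 3 rows.
All 8 rows match — the expression computes H exactly.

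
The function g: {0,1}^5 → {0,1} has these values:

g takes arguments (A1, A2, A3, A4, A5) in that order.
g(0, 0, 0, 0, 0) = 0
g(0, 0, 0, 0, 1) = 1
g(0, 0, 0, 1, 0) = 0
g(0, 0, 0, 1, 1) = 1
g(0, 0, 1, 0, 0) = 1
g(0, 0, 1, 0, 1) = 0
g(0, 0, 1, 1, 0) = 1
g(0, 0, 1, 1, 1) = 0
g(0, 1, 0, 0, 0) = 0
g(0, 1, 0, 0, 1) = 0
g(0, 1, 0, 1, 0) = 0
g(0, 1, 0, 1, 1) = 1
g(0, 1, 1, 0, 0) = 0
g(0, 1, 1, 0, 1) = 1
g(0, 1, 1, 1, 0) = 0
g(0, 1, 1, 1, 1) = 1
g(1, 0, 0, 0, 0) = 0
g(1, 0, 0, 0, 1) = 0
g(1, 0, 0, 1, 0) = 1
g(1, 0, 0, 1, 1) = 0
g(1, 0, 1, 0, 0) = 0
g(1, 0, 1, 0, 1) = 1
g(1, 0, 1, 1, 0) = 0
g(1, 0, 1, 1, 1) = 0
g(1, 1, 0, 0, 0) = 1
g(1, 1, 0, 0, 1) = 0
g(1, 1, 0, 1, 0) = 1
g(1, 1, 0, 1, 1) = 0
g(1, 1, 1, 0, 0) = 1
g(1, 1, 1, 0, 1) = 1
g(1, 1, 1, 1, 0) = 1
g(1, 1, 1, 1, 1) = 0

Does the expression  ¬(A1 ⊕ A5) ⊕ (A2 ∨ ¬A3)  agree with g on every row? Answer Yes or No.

No

Test each input against both g and the formula:
  A1=0, A2=0, A3=0, A4=0, A5=0: formula gives 0, g = 0 ✓
  A1=0, A2=0, A3=0, A4=0, A5=1: formula gives 1, g = 1 ✓
  A1=0, A2=0, A3=0, A4=1, A5=0: formula gives 0, g = 0 ✓
  A1=0, A2=0, A3=0, A4=1, A5=1: formula gives 1, g = 1 ✓
  …
  A1=0, A2=1, A3=0, A4=0, A5=1: formula gives 1, but g = 0 ✗
A single disagreement suffices: at (0,1,0,0,1) they differ, so the formula does not compute g.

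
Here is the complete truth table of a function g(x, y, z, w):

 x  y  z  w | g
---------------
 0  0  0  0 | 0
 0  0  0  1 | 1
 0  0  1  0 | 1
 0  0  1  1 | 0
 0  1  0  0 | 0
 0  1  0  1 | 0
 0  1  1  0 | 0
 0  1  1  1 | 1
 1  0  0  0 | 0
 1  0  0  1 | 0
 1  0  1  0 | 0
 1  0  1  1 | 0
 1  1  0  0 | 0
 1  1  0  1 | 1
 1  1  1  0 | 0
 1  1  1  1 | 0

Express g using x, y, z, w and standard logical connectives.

g(x, y, z, w) = (((((¬x ∧ ¬y) ∧ ¬z) ∧ w) ∨ (((¬x ∧ ¬y) ∧ z) ∧ ¬w)) ∨ (((¬x ∧ y) ∧ z) ∧ w)) ∨ (((x ∧ y) ∧ ¬z) ∧ w)

Collect the rows where g=1 — (0,0,0,1), (0,0,1,0), (0,1,1,1), (1,1,0,1) — and write one minterm per row: ¬x·¬y·¬z·w, ¬x·¬y·z·¬w, ¬x·y·z·w, x·y·¬z·w. Their union (logical OR) reproduces the table exactly.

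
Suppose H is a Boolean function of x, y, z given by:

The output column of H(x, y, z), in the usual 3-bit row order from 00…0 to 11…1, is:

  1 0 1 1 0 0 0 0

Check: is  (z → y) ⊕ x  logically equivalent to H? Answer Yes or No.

Test each input against both H and the formula:
  x=0, y=0, z=0: formula gives 1, H = 1 ✓
  x=0, y=0, z=1: formula gives 0, H = 0 ✓
  x=0, y=1, z=0: formula gives 1, H = 1 ✓
  x=0, y=1, z=1: formula gives 1, H = 1 ✓
  x=1, y=0, z=0: formula gives 0, H = 0 ✓
  x=1, y=0, z=1: formula gives 1, but H = 0 ✗
Row (1,0,1) is a counterexample, so the formula is not equivalent to H.

No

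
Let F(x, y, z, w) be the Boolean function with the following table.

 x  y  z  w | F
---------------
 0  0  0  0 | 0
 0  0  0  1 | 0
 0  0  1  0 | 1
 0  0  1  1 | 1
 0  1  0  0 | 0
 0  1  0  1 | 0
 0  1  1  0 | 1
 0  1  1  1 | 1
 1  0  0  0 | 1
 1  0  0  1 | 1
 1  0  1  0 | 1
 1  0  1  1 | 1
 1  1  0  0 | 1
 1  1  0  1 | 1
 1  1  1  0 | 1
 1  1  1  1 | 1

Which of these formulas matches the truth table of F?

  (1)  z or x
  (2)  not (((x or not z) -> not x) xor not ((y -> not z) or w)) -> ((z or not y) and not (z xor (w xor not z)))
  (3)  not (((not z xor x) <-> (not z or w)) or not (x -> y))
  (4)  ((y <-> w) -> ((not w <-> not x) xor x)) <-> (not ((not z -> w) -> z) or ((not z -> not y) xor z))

(2) disagrees with F on (0,0,0,0) (formula → 1, table → 0); rule it out.
(3) disagrees with F on (0,0,1,0) (formula → 0, table → 1); rule it out.
(4) disagrees with F on (0,0,0,0) (formula → 1, table → 0); rule it out.
That leaves (1). Evaluating it on every row reproduces the table of F exactly.

1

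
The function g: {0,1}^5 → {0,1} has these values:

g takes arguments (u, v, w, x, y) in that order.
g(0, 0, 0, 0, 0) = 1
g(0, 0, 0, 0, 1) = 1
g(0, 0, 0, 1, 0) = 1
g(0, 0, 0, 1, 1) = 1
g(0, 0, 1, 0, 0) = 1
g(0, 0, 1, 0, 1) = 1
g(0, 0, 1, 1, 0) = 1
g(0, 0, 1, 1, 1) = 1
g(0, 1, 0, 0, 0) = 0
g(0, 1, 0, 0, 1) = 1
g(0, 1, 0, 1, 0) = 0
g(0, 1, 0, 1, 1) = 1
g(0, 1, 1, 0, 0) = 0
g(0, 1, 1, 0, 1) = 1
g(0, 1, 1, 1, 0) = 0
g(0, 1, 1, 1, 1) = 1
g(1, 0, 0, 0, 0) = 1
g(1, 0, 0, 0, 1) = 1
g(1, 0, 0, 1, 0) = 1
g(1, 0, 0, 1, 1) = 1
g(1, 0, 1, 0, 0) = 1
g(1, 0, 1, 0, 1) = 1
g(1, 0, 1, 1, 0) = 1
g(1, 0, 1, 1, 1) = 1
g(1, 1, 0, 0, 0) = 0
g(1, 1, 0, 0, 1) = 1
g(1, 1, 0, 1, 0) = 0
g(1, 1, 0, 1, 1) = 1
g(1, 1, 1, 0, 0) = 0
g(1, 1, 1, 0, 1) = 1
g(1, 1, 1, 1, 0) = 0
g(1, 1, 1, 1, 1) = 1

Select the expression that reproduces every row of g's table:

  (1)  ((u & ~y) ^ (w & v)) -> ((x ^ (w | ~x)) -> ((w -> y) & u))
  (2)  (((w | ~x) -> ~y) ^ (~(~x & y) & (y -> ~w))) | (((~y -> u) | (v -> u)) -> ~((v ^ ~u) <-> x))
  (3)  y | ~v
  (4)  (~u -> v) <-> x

(1) fails at (0,1,0,0,0): the formula yields 1, g is 0.
(2) fails at (0,0,0,1,0): the formula yields 0, g is 1.
(4) fails at (0,0,0,1,0): the formula yields 0, g is 1.
Only (3) survives; checking it on all 32 rows confirms it matches g.

3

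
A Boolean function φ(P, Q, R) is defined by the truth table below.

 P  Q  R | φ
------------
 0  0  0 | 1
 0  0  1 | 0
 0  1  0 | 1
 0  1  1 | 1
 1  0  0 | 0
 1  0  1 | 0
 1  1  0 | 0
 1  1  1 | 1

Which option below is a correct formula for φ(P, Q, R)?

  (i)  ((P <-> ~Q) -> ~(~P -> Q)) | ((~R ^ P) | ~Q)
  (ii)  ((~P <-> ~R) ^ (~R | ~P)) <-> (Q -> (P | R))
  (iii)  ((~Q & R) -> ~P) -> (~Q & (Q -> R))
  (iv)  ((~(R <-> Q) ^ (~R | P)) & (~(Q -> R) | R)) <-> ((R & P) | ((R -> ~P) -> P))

iv

(i): at (0,0,1) it gives 1, but φ = 0 — eliminated.
(ii): at (0,0,0) it gives 0, but φ = 1 — eliminated.
(iii): at (0,0,1) it gives 1, but φ = 0 — eliminated.
Only (iv) survives; checking it on all 8 rows confirms it matches φ.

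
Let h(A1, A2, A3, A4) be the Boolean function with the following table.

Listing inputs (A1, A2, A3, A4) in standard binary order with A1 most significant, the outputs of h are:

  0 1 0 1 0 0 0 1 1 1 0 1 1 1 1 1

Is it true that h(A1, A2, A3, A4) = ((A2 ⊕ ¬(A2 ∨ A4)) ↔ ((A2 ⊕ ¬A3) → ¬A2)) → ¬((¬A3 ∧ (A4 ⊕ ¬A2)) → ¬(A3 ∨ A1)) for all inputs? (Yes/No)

Test each input against both h and the formula:
  A1=0, A2=0, A3=0, A4=0: formula gives 0, h = 0 ✓
  A1=0, A2=0, A3=0, A4=1: formula gives 1, h = 1 ✓
  A1=0, A2=0, A3=1, A4=0: formula gives 0, h = 0 ✓
  A1=0, A2=0, A3=1, A4=1: formula gives 1, h = 1 ✓
  …
  A1=0, A2=1, A3=1, A4=0: formula gives 1, but h = 0 ✗
A single disagreement suffices: at (0,1,1,0) they differ, so the formula does not compute h.

No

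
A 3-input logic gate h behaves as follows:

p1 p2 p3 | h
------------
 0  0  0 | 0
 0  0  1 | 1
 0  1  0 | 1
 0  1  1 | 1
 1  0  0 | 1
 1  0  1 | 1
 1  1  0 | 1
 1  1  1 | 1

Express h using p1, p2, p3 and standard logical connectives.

h(p1, p2, p3) = (p1 OR p2) OR p3

The output is 1 whenever at least one input is 1 — the OR of all inputs.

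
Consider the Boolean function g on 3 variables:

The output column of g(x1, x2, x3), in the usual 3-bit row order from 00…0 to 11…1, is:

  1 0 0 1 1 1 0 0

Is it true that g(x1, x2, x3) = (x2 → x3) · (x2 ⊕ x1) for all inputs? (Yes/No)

Test each input against both g and the formula:
  x1=0, x2=0, x3=0: formula gives 0, but g = 1 ✗
A single disagreement suffices: at (0,0,0) they differ, so the formula does not compute g.

No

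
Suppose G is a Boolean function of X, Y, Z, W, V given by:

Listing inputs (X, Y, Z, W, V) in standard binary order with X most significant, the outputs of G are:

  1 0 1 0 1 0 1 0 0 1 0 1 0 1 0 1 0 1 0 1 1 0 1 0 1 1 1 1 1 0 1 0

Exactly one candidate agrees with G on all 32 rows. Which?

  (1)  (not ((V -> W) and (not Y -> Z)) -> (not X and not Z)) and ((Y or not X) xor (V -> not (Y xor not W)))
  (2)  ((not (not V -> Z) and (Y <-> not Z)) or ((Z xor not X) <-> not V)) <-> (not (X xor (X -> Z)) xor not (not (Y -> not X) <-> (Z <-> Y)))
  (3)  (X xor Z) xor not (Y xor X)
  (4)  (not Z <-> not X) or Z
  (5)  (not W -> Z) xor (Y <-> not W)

(1) disagrees with G on (0,0,0,0,0) (formula → 0, table → 1); rule it out.
(3) disagrees with G on (0,0,0,0,1) (formula → 1, table → 0); rule it out.
(4) disagrees with G on (0,0,0,0,1) (formula → 1, table → 0); rule it out.
(5) disagrees with G on (0,0,0,0,0) (formula → 0, table → 1); rule it out.
That leaves (2). Evaluating it on every row reproduces the table of G exactly.

2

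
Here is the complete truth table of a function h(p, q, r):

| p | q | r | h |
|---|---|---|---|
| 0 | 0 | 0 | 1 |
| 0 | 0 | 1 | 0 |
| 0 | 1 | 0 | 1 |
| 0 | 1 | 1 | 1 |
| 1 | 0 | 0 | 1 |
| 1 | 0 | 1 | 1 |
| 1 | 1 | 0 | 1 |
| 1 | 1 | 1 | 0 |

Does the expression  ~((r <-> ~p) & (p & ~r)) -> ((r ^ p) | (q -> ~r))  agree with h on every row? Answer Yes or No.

No

Test each input against both h and the formula:
  p=0, q=0, r=0: formula gives 1, h = 1 ✓
  p=0, q=0, r=1: formula gives 1, but h = 0 ✗
Row (0,0,1) is a counterexample, so the formula is not equivalent to h.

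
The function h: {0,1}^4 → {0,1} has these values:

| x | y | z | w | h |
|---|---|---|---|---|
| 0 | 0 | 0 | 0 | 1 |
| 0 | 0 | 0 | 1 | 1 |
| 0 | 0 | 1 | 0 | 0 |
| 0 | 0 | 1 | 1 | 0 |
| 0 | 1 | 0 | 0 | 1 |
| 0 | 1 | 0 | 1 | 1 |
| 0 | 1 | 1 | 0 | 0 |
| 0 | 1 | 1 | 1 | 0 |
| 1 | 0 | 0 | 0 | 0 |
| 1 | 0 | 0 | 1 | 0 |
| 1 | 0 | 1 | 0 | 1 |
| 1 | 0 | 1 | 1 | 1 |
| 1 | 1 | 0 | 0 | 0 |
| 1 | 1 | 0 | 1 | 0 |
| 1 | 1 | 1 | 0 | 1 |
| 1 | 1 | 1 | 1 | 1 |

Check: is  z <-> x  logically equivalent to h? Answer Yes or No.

Evaluate z <-> x on each row and compare to h:
  x=0, y=0, z=0, w=0: formula gives 1, h = 1 ✓
  x=0, y=0, z=0, w=1: formula gives 1, h = 1 ✓
  x=0, y=0, z=1, w=0: formula gives 0, h = 0 ✓
  x=0, y=0, z=1, w=1: formula gives 0, h = 0 ✓
  … (the remaining 12 rows also agree.)
All 16 rows match — the expression computes h exactly.

Yes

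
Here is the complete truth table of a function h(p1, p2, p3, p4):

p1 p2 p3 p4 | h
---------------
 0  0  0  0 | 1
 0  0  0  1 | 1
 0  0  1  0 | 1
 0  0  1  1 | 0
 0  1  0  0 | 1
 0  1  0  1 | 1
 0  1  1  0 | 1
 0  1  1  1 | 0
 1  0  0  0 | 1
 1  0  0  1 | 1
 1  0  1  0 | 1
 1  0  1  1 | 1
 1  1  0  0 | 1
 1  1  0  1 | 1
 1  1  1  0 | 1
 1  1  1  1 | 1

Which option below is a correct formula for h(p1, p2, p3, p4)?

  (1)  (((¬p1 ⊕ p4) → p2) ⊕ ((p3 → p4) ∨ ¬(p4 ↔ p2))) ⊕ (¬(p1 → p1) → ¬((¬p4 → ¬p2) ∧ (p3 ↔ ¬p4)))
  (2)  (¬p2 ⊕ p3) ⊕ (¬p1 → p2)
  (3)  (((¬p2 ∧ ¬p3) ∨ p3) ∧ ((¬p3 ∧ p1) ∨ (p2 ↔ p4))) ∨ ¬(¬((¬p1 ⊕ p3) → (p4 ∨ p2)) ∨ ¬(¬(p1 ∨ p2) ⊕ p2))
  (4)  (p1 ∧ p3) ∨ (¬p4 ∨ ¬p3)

4

(1) fails at (0,0,0,0): the formula yields 0, h is 1.
(2) fails at (0,0,1,0): the formula yields 0, h is 1.
(3) fails at (0,0,1,1): the formula yields 1, h is 0.
That leaves (4). Evaluating it on every row reproduces the table of h exactly.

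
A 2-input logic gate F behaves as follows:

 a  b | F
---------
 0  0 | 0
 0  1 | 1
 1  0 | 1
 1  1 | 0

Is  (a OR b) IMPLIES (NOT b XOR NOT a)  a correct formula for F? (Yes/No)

No

Check the formula against F row by row:
  a=0, b=0: formula gives 1, but F = 0 ✗
Since they disagree at (0,0), the expression is not a correct formula for F.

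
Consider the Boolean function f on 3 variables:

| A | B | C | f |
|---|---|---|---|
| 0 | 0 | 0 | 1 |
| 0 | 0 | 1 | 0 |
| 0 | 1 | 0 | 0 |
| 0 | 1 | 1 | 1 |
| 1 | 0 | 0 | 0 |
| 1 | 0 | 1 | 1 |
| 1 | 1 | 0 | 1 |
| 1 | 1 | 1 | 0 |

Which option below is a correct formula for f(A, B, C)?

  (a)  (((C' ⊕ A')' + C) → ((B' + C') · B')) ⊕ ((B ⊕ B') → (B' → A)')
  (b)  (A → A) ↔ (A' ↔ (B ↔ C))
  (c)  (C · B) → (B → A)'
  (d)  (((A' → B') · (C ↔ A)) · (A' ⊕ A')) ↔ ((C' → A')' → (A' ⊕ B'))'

b

(a) disagrees with f on (0,0,0) (formula → 0, table → 1); rule it out.
(c) disagrees with f on (0,0,1) (formula → 1, table → 0); rule it out.
(d) disagrees with f on (0,0,1) (formula → 1, table → 0); rule it out.
Only (b) survives; checking it on all 8 rows confirms it matches f.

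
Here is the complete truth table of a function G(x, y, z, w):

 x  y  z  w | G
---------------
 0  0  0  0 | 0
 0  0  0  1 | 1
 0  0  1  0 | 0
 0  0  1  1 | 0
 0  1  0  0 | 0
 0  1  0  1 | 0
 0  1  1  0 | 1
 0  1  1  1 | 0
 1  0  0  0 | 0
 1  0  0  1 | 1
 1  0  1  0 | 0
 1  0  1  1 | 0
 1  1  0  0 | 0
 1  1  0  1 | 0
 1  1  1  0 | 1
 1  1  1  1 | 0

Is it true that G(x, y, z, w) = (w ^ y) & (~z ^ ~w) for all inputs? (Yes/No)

Yes

Check the formula against G row by row:
  x=0, y=0, z=0, w=0: formula gives 0, G = 0 ✓
  x=0, y=0, z=0, w=1: formula gives 1, G = 1 ✓
  x=0, y=0, z=1, w=0: formula gives 0, G = 0 ✓
  x=0, y=0, z=1, w=1: formula gives 0, G = 0 ✓
  … (the remaining 12 rows also agree.)
Every row agrees, so the formula is equivalent.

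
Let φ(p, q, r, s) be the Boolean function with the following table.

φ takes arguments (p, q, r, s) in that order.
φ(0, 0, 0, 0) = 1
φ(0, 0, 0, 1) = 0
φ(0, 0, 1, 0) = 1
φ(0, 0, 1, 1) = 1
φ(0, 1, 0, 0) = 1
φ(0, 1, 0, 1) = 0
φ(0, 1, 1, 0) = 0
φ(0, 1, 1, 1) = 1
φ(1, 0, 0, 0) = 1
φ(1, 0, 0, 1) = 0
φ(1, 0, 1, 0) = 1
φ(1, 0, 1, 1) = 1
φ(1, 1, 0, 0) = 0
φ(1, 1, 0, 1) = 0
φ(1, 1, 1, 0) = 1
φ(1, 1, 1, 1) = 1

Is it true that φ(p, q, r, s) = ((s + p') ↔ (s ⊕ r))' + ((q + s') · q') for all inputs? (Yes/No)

Check the formula against φ row by row:
  p=0, q=0, r=0, s=0: formula gives 1, φ = 1 ✓
  p=0, q=0, r=0, s=1: formula gives 0, φ = 0 ✓
  p=0, q=0, r=1, s=0: formula gives 1, φ = 1 ✓
  p=0, q=0, r=1, s=1: formula gives 1, φ = 1 ✓
  … (the remaining 12 rows also agree.)
Every row agrees, so the formula is equivalent.

Yes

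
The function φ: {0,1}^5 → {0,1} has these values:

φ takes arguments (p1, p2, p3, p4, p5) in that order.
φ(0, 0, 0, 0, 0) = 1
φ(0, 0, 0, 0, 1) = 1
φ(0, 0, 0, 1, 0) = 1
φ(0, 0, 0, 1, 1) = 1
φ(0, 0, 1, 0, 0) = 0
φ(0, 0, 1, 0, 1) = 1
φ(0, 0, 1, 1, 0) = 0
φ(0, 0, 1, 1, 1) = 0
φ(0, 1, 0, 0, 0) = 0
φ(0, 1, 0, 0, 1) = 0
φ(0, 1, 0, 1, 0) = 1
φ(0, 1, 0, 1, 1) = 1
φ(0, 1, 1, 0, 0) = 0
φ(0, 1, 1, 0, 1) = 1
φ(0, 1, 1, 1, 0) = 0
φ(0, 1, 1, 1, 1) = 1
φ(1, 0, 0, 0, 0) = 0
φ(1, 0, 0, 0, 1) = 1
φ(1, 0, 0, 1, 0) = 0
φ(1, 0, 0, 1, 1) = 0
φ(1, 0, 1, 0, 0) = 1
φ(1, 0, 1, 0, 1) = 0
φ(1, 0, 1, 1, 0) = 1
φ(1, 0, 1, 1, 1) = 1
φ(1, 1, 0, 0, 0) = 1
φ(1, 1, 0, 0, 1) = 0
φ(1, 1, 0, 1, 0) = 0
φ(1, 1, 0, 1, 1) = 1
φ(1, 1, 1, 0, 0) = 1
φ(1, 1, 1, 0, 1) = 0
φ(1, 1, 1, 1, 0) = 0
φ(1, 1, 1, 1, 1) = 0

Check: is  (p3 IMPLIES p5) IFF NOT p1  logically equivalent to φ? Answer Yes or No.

Test each input against both φ and the formula:
  p1=0, p2=0, p3=0, p4=0, p5=0: formula gives 1, φ = 1 ✓
  p1=0, p2=0, p3=0, p4=0, p5=1: formula gives 1, φ = 1 ✓
  p1=0, p2=0, p3=0, p4=1, p5=0: formula gives 1, φ = 1 ✓
  p1=0, p2=0, p3=0, p4=1, p5=1: formula gives 1, φ = 1 ✓
  …
  p1=0, p2=0, p3=1, p4=1, p5=1: formula gives 1, but φ = 0 ✗
A single disagreement suffices: at (0,0,1,1,1) they differ, so the formula does not compute φ.

No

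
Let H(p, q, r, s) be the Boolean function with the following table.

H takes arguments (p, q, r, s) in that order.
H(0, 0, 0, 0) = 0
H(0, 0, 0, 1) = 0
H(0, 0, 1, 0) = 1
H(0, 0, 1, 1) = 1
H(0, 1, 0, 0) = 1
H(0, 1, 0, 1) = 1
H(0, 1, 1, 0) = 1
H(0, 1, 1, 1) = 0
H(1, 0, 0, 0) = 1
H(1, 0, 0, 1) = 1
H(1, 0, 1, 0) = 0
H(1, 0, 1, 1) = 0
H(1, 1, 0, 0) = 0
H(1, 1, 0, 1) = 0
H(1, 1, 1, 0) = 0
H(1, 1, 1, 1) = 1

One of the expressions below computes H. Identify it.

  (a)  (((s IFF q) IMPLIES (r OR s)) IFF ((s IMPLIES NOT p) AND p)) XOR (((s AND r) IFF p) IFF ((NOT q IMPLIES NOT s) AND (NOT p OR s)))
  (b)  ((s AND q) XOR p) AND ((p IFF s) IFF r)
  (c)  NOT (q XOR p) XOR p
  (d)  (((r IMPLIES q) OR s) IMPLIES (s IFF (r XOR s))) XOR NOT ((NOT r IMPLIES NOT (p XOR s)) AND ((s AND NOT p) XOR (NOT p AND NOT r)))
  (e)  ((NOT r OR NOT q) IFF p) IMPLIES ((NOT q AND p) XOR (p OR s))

(b) disagrees with H on (0,0,1,0) (formula → 0, table → 1); rule it out.
(c) disagrees with H on (0,0,0,0) (formula → 1, table → 0); rule it out.
(d) disagrees with H on (0,0,0,0) (formula → 1, table → 0); rule it out.
(e) disagrees with H on (0,0,0,0) (formula → 1, table → 0); rule it out.
Only (a) survives; checking it on all 16 rows confirms it matches H.

a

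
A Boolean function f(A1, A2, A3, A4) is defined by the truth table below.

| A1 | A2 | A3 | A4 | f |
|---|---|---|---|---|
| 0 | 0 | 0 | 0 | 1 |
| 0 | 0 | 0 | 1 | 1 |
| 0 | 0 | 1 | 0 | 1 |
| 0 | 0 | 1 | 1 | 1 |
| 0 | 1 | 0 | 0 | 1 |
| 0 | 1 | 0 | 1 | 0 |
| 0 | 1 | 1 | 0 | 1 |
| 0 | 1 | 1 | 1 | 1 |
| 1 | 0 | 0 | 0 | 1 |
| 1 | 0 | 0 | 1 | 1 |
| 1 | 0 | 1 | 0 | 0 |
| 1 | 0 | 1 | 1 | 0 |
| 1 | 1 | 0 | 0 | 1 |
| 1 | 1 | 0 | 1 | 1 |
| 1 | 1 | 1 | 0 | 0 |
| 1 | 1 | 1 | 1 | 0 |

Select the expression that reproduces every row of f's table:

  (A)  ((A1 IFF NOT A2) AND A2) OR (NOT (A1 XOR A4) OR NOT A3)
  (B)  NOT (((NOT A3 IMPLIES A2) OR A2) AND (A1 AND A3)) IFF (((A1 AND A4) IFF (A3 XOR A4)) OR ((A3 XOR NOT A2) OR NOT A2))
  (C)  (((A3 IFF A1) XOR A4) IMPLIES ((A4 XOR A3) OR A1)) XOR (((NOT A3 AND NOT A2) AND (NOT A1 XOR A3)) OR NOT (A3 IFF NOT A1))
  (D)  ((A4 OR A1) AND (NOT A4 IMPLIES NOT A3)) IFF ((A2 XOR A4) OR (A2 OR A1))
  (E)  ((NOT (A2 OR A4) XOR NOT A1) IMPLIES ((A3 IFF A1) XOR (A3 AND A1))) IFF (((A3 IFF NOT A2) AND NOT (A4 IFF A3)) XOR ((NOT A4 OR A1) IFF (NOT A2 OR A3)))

(A): at (0,0,1,1) it gives 0, but f = 1 — eliminated.
(C): at (0,0,0,1) it gives 0, but f = 1 — eliminated.
(D): at (0,1,0,0) it gives 0, but f = 1 — eliminated.
(E): at (0,0,0,1) it gives 0, but f = 1 — eliminated.
That leaves (B). Evaluating it on every row reproduces the table of f exactly.

B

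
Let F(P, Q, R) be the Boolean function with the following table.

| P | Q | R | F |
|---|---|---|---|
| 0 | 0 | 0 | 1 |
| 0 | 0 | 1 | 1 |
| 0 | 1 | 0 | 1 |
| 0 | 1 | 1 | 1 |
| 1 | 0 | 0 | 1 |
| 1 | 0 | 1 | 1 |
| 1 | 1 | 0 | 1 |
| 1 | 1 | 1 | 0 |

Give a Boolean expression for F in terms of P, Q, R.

The output is 0 only when every input is 1 — NAND of all inputs.

F(P, Q, R) = ~((P & Q) & R)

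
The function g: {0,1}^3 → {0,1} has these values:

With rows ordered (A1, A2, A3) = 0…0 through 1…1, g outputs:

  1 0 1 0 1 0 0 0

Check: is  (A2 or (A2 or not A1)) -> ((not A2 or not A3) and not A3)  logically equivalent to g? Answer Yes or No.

Evaluate (A2 or (A2 or not A1)) -> ((not A2 or not A3) and not A3) on each row and compare to g:
  A1=0, A2=0, A3=0: formula gives 1, g = 1 ✓
  A1=0, A2=0, A3=1: formula gives 0, g = 0 ✓
  A1=0, A2=1, A3=0: formula gives 1, g = 1 ✓
  A1=0, A2=1, A3=1: formula gives 0, g = 0 ✓
  A1=1, A2=0, A3=0: formula gives 1, g = 1 ✓
  A1=1, A2=0, A3=1: formula gives 1, but g = 0 ✗
Row (1,0,1) is a counterexample, so the formula is not equivalent to g.

No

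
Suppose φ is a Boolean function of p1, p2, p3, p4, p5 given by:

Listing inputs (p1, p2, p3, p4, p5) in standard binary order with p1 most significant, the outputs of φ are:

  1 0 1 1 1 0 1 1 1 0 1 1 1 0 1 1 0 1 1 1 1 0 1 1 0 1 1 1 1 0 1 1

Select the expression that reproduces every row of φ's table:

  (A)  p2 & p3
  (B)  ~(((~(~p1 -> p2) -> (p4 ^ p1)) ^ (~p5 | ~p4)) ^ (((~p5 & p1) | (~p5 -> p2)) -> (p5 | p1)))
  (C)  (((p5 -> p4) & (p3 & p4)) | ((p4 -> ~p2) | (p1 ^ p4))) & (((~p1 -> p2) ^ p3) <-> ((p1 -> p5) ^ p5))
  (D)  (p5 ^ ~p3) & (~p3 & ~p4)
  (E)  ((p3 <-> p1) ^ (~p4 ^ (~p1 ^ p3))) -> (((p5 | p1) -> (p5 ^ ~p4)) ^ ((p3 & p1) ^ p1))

E

(A) fails at (0,0,0,0,0): the formula yields 0, φ is 1.
(B) fails at (0,0,0,0,1): the formula yields 1, φ is 0.
(C) fails at (0,0,0,0,0): the formula yields 0, φ is 1.
(D) fails at (0,0,0,1,0): the formula yields 0, φ is 1.
(E) is the remaining candidate, and it agrees with φ on all 32 inputs.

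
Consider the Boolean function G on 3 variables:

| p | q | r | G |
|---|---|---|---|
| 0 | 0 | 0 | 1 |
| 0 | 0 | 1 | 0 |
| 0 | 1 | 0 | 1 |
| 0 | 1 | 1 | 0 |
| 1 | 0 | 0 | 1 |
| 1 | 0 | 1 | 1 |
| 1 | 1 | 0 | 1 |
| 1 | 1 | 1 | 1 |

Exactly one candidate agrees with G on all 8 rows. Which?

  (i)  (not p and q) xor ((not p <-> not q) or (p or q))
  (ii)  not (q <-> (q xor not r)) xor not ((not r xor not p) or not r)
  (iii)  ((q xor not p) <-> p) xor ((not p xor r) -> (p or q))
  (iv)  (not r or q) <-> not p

(i) disagrees with G on (0,0,1) (formula → 1, table → 0); rule it out.
(iii) disagrees with G on (0,0,0) (formula → 0, table → 1); rule it out.
(iv) disagrees with G on (0,1,1) (formula → 1, table → 0); rule it out.
(ii) is the remaining candidate, and it agrees with G on all 8 inputs.

ii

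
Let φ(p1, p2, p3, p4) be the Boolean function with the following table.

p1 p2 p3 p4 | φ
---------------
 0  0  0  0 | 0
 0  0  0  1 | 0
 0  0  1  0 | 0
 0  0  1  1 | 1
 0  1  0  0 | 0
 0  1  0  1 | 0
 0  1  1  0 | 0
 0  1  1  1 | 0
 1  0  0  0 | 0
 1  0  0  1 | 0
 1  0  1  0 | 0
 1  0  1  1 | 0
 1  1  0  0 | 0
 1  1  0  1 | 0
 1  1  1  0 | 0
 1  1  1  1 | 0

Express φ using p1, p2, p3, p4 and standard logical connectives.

φ is 1 on exactly one input, (0,0,1,1), whose minterm is ¬p1·¬p2·p3·p4. So φ is just that conjunction.

φ(p1, p2, p3, p4) = ((NOT p1 AND NOT p2) AND p3) AND p4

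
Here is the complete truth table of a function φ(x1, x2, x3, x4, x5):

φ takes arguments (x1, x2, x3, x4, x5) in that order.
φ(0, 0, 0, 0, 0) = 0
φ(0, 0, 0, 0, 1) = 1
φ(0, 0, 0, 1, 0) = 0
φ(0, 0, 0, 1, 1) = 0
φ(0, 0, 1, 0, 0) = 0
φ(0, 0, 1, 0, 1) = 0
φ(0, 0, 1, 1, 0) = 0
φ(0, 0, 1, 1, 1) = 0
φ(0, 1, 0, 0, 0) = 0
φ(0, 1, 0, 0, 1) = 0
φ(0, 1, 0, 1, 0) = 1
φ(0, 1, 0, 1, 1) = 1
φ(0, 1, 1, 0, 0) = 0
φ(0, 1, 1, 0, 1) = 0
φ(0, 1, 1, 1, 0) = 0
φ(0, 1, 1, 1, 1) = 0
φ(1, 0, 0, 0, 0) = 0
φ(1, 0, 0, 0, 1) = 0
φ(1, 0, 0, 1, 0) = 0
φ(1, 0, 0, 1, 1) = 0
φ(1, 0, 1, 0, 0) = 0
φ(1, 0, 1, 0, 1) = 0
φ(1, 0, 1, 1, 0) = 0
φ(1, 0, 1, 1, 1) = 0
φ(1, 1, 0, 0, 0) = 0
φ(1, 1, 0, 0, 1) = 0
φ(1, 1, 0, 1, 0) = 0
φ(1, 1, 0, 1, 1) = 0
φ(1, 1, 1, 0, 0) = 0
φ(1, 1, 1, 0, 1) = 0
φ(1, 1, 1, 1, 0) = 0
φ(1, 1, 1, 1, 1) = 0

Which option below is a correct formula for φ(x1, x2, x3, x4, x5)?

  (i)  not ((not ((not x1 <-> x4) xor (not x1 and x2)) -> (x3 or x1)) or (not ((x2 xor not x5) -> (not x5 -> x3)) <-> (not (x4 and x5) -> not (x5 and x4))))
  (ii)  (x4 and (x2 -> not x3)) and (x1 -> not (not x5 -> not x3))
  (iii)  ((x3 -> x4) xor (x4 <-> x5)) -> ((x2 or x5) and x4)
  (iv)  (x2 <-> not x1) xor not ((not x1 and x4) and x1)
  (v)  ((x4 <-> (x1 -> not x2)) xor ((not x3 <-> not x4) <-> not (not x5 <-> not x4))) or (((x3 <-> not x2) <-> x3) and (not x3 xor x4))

(ii) disagrees with φ on (0,0,0,0,1) (formula → 0, table → 1); rule it out.
(iii) disagrees with φ on (0,0,0,0,0) (formula → 1, table → 0); rule it out.
(iv) disagrees with φ on (0,0,0,0,0) (formula → 1, table → 0); rule it out.
(v) disagrees with φ on (0,0,0,0,0) (formula → 1, table → 0); rule it out.
Only (i) survives; checking it on all 32 rows confirms it matches φ.

i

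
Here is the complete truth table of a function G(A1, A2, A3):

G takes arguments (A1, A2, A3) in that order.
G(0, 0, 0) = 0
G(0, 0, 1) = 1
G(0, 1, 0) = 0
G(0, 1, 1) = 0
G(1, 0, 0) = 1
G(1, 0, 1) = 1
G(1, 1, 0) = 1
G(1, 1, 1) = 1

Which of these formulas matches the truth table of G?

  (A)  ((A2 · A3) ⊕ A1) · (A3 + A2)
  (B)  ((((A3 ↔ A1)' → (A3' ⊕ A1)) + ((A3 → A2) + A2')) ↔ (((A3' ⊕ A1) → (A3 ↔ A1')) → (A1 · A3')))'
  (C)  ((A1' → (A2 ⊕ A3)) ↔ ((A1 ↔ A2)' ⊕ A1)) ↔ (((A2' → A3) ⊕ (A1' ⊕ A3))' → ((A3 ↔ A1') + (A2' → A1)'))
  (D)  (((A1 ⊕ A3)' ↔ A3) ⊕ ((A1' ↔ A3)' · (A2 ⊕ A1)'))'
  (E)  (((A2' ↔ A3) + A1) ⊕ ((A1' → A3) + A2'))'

E

(A) fails at (0,0,1): the formula yields 0, G is 1.
(B) fails at (0,1,1): the formula yields 1, G is 0.
(C) fails at (0,0,0): the formula yields 1, G is 0.
(D) fails at (0,1,0): the formula yields 1, G is 0.
That leaves (E). Evaluating it on every row reproduces the table of G exactly.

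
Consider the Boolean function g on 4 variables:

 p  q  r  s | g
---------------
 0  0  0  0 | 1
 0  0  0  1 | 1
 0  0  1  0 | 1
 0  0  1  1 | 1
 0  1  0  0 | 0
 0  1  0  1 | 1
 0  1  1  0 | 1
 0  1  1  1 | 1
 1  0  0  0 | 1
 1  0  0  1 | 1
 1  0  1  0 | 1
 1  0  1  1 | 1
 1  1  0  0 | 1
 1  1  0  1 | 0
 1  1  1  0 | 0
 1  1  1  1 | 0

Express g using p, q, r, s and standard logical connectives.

There are just 4 zero rows: (0,1,0,0), (1,1,0,1), (1,1,1,0), (1,1,1,1). Their minterms are ¬p·q·¬r·¬s, p·q·¬r·s, p·q·r·¬s, p·q·r·s; the OR of those covers precisely the 0-outputs, and negating it yields g.

g(p, q, r, s) = ~((((((~p & q) & ~r) & ~s) | (((p & q) & ~r) & s)) | (((p & q) & r) & ~s)) | (((p & q) & r) & s))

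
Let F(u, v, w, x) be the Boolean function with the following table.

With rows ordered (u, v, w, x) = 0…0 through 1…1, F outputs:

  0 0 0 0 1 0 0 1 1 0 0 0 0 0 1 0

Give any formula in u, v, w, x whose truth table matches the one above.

F(u, v, w, x) = (((((¬u ∧ v) ∧ ¬w) ∧ ¬x) ∨ (((¬u ∧ v) ∧ w) ∧ x)) ∨ (((u ∧ ¬v) ∧ ¬w) ∧ ¬x)) ∨ (((u ∧ v) ∧ w) ∧ ¬x)

The 1-rows are (0,1,0,0), (0,1,1,1), (1,0,0,0), (1,1,1,0). Each contributes one minterm — ¬u·v·¬w·¬x; ¬u·v·w·x; u·¬v·¬w·¬x; u·v·w·¬x — and their disjunction is a sum-of-products form of F.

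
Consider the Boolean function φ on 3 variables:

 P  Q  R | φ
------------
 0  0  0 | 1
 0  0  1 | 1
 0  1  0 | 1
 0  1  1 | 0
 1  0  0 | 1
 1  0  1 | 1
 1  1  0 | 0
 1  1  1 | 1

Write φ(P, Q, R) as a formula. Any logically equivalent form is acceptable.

The 0-rows are (0,1,1), (1,1,0). Take each as a conjunction (¬P·Q·R, P·Q·¬R), form their disjunction, and complement — that gives a formula that is 1 everywhere φ is.

φ(P, Q, R) = not (((not P and Q) and R) or ((P and Q) and not R))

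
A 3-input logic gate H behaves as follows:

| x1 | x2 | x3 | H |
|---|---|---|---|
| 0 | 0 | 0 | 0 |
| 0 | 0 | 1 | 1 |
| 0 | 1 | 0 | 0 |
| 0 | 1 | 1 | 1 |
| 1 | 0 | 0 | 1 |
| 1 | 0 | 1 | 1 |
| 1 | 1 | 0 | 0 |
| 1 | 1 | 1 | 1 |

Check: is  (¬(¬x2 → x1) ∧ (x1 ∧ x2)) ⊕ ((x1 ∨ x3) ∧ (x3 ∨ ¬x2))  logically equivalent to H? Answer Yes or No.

Check the formula against H row by row:
  x1=0, x2=0, x3=0: formula gives 0, H = 0 ✓
  x1=0, x2=0, x3=1: formula gives 1, H = 1 ✓
  x1=0, x2=1, x3=0: formula gives 0, H = 0 ✓
  x1=0, x2=1, x3=1: formula gives 1, H = 1 ✓
  x1=1, x2=0, x3=0: formula gives 1, H = 1 ✓
  …and likewise for the remaining 3 rows.
All 8 rows match — the expression computes H exactly.

Yes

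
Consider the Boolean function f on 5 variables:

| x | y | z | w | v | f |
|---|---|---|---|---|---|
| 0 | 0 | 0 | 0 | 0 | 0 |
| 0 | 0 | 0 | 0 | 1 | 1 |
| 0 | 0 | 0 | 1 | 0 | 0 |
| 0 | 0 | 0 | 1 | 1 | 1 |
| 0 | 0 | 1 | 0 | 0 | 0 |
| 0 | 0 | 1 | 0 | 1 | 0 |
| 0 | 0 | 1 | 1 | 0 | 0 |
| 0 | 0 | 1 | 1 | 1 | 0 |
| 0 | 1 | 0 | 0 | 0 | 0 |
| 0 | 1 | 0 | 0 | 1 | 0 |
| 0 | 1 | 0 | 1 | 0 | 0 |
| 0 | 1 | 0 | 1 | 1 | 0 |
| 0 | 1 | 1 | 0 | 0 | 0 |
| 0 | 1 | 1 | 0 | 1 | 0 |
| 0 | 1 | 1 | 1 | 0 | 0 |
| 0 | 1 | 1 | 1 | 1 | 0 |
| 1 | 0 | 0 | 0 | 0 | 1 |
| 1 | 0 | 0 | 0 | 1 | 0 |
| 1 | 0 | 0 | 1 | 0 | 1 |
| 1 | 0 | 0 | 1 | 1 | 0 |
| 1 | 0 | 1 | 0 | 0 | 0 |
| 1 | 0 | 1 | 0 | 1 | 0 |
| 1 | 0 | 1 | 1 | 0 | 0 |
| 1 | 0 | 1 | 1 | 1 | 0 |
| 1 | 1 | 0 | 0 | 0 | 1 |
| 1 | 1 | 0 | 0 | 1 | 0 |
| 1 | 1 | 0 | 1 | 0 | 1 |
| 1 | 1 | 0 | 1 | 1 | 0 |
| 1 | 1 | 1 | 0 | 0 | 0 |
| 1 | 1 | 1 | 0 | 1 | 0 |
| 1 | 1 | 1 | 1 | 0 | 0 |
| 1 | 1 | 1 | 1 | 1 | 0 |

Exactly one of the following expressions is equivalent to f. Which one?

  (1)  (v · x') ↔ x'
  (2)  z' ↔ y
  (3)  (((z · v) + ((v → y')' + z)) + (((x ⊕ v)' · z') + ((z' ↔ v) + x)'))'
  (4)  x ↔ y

3

(1) fails at (0,0,1,0,1): the formula yields 1, f is 0.
(2) fails at (0,0,0,0,1): the formula yields 0, f is 1.
(4) fails at (0,0,0,0,0): the formula yields 1, f is 0.
That leaves (3). Evaluating it on every row reproduces the table of f exactly.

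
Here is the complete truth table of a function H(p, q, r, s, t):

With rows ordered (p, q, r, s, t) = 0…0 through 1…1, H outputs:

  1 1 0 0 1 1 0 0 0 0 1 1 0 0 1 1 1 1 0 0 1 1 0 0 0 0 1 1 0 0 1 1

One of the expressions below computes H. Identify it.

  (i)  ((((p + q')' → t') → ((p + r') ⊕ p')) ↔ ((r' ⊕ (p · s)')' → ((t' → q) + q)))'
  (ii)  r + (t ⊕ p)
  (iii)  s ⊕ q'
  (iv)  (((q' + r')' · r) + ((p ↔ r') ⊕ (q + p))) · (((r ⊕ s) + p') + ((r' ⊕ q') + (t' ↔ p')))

iii

(i) disagrees with H on (0,0,0,0,0) (formula → 0, table → 1); rule it out.
(ii) disagrees with H on (0,0,0,0,0) (formula → 0, table → 1); rule it out.
(iv) disagrees with H on (0,0,0,0,0) (formula → 0, table → 1); rule it out.
(iii) is the remaining candidate, and it agrees with H on all 32 inputs.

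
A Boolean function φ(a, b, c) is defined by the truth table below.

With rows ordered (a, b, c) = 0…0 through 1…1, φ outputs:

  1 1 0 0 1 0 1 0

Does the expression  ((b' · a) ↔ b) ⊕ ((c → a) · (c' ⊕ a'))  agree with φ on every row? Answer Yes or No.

Check the formula against φ row by row:
  a=0, b=0, c=0: formula gives 1, φ = 1 ✓
  a=0, b=0, c=1: formula gives 1, φ = 1 ✓
  a=0, b=1, c=0: formula gives 0, φ = 0 ✓
  a=0, b=1, c=1: formula gives 0, φ = 0 ✓
  a=1, b=0, c=0: formula gives 1, φ = 1 ✓
  … (the remaining 3 rows also agree.)
All 8 rows match — the expression computes φ exactly.

Yes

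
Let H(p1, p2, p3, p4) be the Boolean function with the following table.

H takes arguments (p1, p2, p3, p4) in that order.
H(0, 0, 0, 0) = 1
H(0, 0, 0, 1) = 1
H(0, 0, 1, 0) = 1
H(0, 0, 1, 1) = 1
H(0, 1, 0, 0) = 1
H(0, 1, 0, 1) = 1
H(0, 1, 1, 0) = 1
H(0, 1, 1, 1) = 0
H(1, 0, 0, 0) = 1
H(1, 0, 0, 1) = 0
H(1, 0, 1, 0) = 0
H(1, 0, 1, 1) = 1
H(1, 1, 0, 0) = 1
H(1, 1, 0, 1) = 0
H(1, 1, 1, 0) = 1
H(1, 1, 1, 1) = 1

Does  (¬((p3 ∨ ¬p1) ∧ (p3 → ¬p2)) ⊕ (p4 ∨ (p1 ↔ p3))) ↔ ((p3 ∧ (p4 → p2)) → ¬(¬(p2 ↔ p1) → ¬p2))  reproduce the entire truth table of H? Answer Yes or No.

Yes

Test each input against both H and the formula:
  p1=0, p2=0, p3=0, p4=0: formula gives 1, H = 1 ✓
  p1=0, p2=0, p3=0, p4=1: formula gives 1, H = 1 ✓
  p1=0, p2=0, p3=1, p4=0: formula gives 1, H = 1 ✓
  p1=0, p2=0, p3=1, p4=1: formula gives 1, H = 1 ✓
  … (the remaining 12 rows also agree.)
All 16 rows match — the expression computes H exactly.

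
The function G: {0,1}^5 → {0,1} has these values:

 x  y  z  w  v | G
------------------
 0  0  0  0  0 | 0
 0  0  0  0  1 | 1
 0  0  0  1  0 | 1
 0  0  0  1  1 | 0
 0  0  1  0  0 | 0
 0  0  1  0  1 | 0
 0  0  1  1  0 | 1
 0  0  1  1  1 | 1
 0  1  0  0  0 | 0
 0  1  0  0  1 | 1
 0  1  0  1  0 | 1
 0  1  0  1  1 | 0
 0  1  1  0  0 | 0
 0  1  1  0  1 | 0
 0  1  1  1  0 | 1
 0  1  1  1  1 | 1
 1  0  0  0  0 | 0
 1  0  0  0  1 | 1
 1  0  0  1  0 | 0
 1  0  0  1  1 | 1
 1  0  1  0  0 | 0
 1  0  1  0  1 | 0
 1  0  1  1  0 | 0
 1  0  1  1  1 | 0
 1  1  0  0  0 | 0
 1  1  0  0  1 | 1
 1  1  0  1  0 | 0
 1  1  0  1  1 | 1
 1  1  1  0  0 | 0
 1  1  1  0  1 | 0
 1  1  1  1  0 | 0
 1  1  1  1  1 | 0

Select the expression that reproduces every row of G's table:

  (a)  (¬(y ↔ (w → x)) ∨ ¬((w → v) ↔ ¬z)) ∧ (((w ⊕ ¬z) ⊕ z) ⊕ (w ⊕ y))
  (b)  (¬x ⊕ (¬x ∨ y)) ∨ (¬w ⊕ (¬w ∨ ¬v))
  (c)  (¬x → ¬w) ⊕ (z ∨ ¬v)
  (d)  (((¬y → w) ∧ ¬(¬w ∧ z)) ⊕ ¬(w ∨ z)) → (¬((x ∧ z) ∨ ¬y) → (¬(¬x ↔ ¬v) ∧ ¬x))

c

(a): at (0,0,0,0,0) it gives 1, but G = 0 — eliminated.
(b): at (0,0,0,0,1) it gives 0, but G = 1 — eliminated.
(d): at (0,0,0,0,0) it gives 1, but G = 0 — eliminated.
That leaves (c). Evaluating it on every row reproduces the table of G exactly.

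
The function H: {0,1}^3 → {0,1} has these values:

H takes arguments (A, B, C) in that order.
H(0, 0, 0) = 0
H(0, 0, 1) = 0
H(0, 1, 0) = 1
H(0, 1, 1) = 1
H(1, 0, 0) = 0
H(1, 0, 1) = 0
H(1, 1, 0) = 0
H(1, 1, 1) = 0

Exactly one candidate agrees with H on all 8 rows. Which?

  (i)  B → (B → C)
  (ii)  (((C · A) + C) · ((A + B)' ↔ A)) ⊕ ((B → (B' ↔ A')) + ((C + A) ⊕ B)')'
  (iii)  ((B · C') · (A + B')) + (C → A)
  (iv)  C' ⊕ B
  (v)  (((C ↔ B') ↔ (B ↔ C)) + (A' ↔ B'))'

ii

(i) disagrees with H on (0,0,0) (formula → 1, table → 0); rule it out.
(iii) disagrees with H on (0,0,0) (formula → 1, table → 0); rule it out.
(iv) disagrees with H on (0,0,0) (formula → 1, table → 0); rule it out.
(v) disagrees with H on (1,0,0) (formula → 1, table → 0); rule it out.
Only (ii) survives; checking it on all 8 rows confirms it matches H.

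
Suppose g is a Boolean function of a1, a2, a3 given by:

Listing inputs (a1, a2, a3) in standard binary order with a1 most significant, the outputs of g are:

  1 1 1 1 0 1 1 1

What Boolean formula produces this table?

g(a1, a2, a3) = ((a1 · a2') · a3')'

Only row (1,0,0) gives 0. So g is 1 everywhere except there — the complement of the minterm a1·¬a2·¬a3.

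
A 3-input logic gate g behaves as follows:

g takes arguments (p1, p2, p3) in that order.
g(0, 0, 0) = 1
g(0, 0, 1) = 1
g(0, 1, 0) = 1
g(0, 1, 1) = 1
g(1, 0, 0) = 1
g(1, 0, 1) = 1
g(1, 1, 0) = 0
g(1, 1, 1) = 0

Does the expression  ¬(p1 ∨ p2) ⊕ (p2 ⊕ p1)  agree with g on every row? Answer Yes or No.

Evaluate ¬(p1 ∨ p2) ⊕ (p2 ⊕ p1) on each row and compare to g:
  p1=0, p2=0, p3=0: formula gives 1, g = 1 ✓
  p1=0, p2=0, p3=1: formula gives 1, g = 1 ✓
  p1=0, p2=1, p3=0: formula gives 1, g = 1 ✓
  p1=0, p2=1, p3=1: formula gives 1, g = 1 ✓
  p1=1, p2=0, p3=0: formula gives 1, g = 1 ✓
  … (the remaining 3 rows also agree.)
Every row agrees, so the formula is equivalent.

Yes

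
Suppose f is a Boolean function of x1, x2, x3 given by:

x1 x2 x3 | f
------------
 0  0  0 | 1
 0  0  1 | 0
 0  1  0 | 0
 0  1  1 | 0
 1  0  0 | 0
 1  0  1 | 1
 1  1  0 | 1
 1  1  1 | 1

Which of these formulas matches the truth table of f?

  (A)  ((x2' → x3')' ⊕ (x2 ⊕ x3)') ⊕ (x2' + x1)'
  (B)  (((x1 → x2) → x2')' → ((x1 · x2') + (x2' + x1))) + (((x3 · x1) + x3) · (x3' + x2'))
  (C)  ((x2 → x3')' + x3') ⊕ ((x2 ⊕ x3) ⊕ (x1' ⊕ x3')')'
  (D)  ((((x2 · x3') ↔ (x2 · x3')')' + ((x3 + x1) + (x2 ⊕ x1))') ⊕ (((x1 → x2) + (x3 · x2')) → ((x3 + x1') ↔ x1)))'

C

(A) fails at (0,0,1): the formula yields 1, f is 0.
(B) fails at (0,0,1): the formula yields 1, f is 0.
(D) fails at (0,0,0): the formula yields 0, f is 1.
That leaves (C). Evaluating it on every row reproduces the table of f exactly.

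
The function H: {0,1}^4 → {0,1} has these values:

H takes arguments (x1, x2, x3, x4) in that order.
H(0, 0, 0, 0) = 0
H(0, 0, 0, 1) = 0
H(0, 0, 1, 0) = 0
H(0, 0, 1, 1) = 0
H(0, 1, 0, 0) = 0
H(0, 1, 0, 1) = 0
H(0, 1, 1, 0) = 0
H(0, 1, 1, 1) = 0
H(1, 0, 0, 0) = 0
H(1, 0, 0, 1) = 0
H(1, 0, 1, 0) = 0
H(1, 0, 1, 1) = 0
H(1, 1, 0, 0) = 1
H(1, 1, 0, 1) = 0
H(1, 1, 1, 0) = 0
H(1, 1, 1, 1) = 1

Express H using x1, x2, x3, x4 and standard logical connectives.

H=1 on 2 inputs: (1,1,0,0), (1,1,1,1). Reading each as a conjunction of literals (x1·x2·¬x3·¬x4, x1·x2·x3·x4) and taking the OR gives the canonical DNF.

H(x1, x2, x3, x4) = (((x1 ∧ x2) ∧ ¬x3) ∧ ¬x4) ∨ (((x1 ∧ x2) ∧ x3) ∧ x4)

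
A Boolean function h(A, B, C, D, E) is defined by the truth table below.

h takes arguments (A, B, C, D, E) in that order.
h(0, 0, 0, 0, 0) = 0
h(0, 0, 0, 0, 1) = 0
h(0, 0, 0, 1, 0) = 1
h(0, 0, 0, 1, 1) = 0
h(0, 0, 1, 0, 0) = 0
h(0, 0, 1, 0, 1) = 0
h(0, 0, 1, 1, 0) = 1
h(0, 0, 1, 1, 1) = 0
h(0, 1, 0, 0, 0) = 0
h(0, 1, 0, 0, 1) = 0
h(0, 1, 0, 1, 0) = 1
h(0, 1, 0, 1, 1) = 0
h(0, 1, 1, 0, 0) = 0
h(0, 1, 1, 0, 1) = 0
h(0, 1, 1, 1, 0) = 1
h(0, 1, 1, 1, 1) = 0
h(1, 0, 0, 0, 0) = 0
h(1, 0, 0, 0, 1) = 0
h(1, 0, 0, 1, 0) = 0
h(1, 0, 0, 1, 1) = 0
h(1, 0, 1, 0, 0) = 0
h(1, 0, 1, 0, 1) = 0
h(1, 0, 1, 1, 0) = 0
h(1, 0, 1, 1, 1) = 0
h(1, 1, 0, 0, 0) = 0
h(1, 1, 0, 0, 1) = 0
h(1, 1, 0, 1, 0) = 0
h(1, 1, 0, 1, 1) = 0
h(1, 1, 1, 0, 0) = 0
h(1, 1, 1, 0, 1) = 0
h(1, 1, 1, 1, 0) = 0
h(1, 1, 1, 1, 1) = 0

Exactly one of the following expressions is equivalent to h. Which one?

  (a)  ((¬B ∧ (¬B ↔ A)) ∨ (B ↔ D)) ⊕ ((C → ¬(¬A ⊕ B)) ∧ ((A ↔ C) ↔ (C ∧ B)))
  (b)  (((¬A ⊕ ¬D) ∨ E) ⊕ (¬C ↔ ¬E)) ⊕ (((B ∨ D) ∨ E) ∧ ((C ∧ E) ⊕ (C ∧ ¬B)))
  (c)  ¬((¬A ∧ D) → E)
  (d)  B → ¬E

(a): at (0,0,0,0,0) it gives 1, but h = 0 — eliminated.
(b): at (0,0,0,0,0) it gives 1, but h = 0 — eliminated.
(d): at (0,0,0,0,0) it gives 1, but h = 0 — eliminated.
That leaves (c). Evaluating it on every row reproduces the table of h exactly.

c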